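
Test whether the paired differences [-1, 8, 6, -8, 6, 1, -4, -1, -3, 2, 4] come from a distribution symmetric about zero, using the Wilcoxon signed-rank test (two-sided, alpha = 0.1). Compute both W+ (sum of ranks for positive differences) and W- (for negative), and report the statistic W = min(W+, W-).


Step 1: Drop any zero differences (none here) and take |d_i|.
|d| = [1, 8, 6, 8, 6, 1, 4, 1, 3, 2, 4]
Step 2: Midrank |d_i| (ties get averaged ranks).
ranks: |1|->2, |8|->10.5, |6|->8.5, |8|->10.5, |6|->8.5, |1|->2, |4|->6.5, |1|->2, |3|->5, |2|->4, |4|->6.5
Step 3: Attach original signs; sum ranks with positive sign and with negative sign.
W+ = 10.5 + 8.5 + 8.5 + 2 + 4 + 6.5 = 40
W- = 2 + 10.5 + 6.5 + 2 + 5 = 26
(Check: W+ + W- = 66 should equal n(n+1)/2 = 66.)
Step 4: Test statistic W = min(W+, W-) = 26.
Step 5: Ties in |d|, so use the tie-corrected normal approximation.
        E[W] = n(n+1)/4 = 11*12/4 = 33.
        Tie groups: |d|=1 (t=3), |d|=4 (t=2), |d|=6 (t=2), |d|=8 (t=2); sum(t^3 - t) = 42.
        Var[W] = n(n+1)(2n+1)/24 - sum(t^3-t)/48 = 3036/24 - 42/48 = 125.625.
        z = (W - E[W]) / sqrt(Var[W]) = (26 - 33) / 11.2083 = -0.6245.
        Two-sided p = 2*Phi(z) = 0.532273.
Step 6: alpha = 0.1. fail to reject H0.

W+ = 40, W- = 26, W = min = 26, p = 0.532273, fail to reject H0.


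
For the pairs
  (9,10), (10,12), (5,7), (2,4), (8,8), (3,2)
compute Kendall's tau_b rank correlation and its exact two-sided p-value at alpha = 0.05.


Step 1: Enumerate the 15 unordered pairs (i,j) with i<j and classify each by sign(x_j-x_i) * sign(y_j-y_i).
  (1,2):dx=+1,dy=+2->C; (1,3):dx=-4,dy=-3->C; (1,4):dx=-7,dy=-6->C; (1,5):dx=-1,dy=-2->C
  (1,6):dx=-6,dy=-8->C; (2,3):dx=-5,dy=-5->C; (2,4):dx=-8,dy=-8->C; (2,5):dx=-2,dy=-4->C
  (2,6):dx=-7,dy=-10->C; (3,4):dx=-3,dy=-3->C; (3,5):dx=+3,dy=+1->C; (3,6):dx=-2,dy=-5->C
  (4,5):dx=+6,dy=+4->C; (4,6):dx=+1,dy=-2->D; (5,6):dx=-5,dy=-6->C
Step 2: C = 14, D = 1, total pairs = 15.
Step 3: tau = (C - D)/(n(n-1)/2) = (14 - 1)/15 = 0.866667.
Step 4: Exact two-sided p-value (enumerate n! = 720 permutations of y under H0): p = 0.016667.
Step 5: alpha = 0.05. reject H0.

tau_b = 0.8667 (C=14, D=1), p = 0.016667, reject H0.


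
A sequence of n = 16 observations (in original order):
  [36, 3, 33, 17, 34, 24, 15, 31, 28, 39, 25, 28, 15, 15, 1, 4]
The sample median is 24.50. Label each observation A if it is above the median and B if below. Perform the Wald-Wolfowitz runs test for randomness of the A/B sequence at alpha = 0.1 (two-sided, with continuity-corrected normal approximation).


Step 1: Compute median = 24.50; label A = above, B = below.
Labels in order: ABABABBAAAAABBBB  (n_A = 8, n_B = 8)
Step 2: Count runs R = 8.
Step 3: Under H0 (random ordering), E[R] = 2*n_A*n_B/(n_A+n_B) + 1 = 2*8*8/16 + 1 = 9.0000.
        Var[R] = 2*n_A*n_B*(2*n_A*n_B - n_A - n_B) / ((n_A+n_B)^2 * (n_A+n_B-1)) = 14336/3840 = 3.7333.
        SD[R] = 1.9322.
Step 4: Continuity-corrected z = (R + 0.5 - E[R]) / SD[R] = (8 + 0.5 - 9.0000) / 1.9322 = -0.2588.
Step 5: Two-sided p-value via normal approximation = 2*(1 - Phi(|z|)) = 0.795809.
Step 6: alpha = 0.1. fail to reject H0.

R = 8, z = -0.2588, p = 0.795809, fail to reject H0.


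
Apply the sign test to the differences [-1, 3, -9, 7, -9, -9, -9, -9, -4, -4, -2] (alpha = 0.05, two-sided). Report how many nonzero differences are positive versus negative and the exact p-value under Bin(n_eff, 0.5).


Step 1: Discard zero differences. Original n = 11; n_eff = number of nonzero differences = 11.
Nonzero differences (with sign): -1, +3, -9, +7, -9, -9, -9, -9, -4, -4, -2
Step 2: Count signs: positive = 2, negative = 9.
Step 3: Under H0: P(positive) = 0.5, so the number of positives S ~ Bin(11, 0.5).
Step 4: Two-sided exact p-value = sum of Bin(11,0.5) probabilities at or below the observed probability = 0.065430.
Step 5: alpha = 0.05. fail to reject H0.

n_eff = 11, pos = 2, neg = 9, p = 0.065430, fail to reject H0.


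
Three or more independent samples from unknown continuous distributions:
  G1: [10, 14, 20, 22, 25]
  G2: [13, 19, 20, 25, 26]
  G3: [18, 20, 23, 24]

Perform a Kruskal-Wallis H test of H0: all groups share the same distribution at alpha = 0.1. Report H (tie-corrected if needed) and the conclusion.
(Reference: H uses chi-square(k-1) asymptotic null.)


Step 1: Combine all N = 14 observations and assign midranks.
sorted (value, group, rank): (10,G1,1), (13,G2,2), (14,G1,3), (18,G3,4), (19,G2,5), (20,G1,7), (20,G2,7), (20,G3,7), (22,G1,9), (23,G3,10), (24,G3,11), (25,G1,12.5), (25,G2,12.5), (26,G2,14)
Step 2: Sum ranks within each group.
R_1 = 32.5 (n_1 = 5)
R_2 = 40.5 (n_2 = 5)
R_3 = 32 (n_3 = 4)
Step 3: H = 12/(N(N+1)) * sum(R_i^2/n_i) - 3(N+1)
     = 12/(14*15) * (32.5^2/5 + 40.5^2/5 + 32^2/4) - 3*15
     = 0.057143 * 795.3 - 45
     = 0.445714.
Step 4: Ties present; correction factor C = 1 - 30/(14^3 - 14) = 0.989011. Corrected H = 0.445714 / 0.989011 = 0.450667.
Step 5: Under H0, H ~ chi^2(2); p-value = 0.798250.
Step 6: alpha = 0.1. fail to reject H0.

H = 0.4507, df = 2, p = 0.798250, fail to reject H0.


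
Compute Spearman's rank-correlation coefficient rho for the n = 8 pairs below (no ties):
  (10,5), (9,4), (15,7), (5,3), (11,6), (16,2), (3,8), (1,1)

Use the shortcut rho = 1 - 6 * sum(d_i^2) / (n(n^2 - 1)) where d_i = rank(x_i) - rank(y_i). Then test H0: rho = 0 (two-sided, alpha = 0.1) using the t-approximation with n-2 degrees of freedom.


Step 1: Rank x and y separately (midranks; no ties here).
rank(x): 10->5, 9->4, 15->7, 5->3, 11->6, 16->8, 3->2, 1->1
rank(y): 5->5, 4->4, 7->7, 3->3, 6->6, 2->2, 8->8, 1->1
Step 2: d_i = R_x(i) - R_y(i); compute d_i^2.
  (5-5)^2=0, (4-4)^2=0, (7-7)^2=0, (3-3)^2=0, (6-6)^2=0, (8-2)^2=36, (2-8)^2=36, (1-1)^2=0
sum(d^2) = 72.
Step 3: rho = 1 - 6*72 / (8*(8^2 - 1)) = 1 - 432/504 = 0.142857.
Step 4: Under H0, t = rho * sqrt((n-2)/(1-rho^2)) = 0.3536 ~ t(6).
Step 5: Two-sided p-value from the t-distribution with 6 df = 0.735765.
Step 6: alpha = 0.1. fail to reject H0.

rho = 0.1429, p = 0.735765, fail to reject H0 at alpha = 0.1.


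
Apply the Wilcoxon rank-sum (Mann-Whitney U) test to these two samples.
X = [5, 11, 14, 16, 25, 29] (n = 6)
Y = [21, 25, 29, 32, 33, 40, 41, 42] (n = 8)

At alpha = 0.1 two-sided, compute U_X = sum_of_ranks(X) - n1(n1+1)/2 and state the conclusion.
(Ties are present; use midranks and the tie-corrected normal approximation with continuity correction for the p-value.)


Step 1: Combine and sort all 14 observations; assign midranks.
sorted (value, group): (5,X), (11,X), (14,X), (16,X), (21,Y), (25,X), (25,Y), (29,X), (29,Y), (32,Y), (33,Y), (40,Y), (41,Y), (42,Y)
ranks: 5->1, 11->2, 14->3, 16->4, 21->5, 25->6.5, 25->6.5, 29->8.5, 29->8.5, 32->10, 33->11, 40->12, 41->13, 42->14
Step 2: Rank sum for X: R1 = 1 + 2 + 3 + 4 + 6.5 + 8.5 = 25.
Step 3: U_X = R1 - n1(n1+1)/2 = 25 - 6*7/2 = 25 - 21 = 4.
       U_Y = n1*n2 - U_X = 48 - 4 = 44.
Step 4: Ties are present, so use the tie-corrected normal approximation (with continuity correction) for the p-value.
Step 5: p-value = 0.011636; compare to alpha = 0.1. reject H0.

U_X = 4, p = 0.011636, reject H0 at alpha = 0.1.


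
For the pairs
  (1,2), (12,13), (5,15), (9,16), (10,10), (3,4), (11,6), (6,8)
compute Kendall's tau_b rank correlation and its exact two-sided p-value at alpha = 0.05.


Step 1: Enumerate the 28 unordered pairs (i,j) with i<j and classify each by sign(x_j-x_i) * sign(y_j-y_i).
  (1,2):dx=+11,dy=+11->C; (1,3):dx=+4,dy=+13->C; (1,4):dx=+8,dy=+14->C; (1,5):dx=+9,dy=+8->C
  (1,6):dx=+2,dy=+2->C; (1,7):dx=+10,dy=+4->C; (1,8):dx=+5,dy=+6->C; (2,3):dx=-7,dy=+2->D
  (2,4):dx=-3,dy=+3->D; (2,5):dx=-2,dy=-3->C; (2,6):dx=-9,dy=-9->C; (2,7):dx=-1,dy=-7->C
  (2,8):dx=-6,dy=-5->C; (3,4):dx=+4,dy=+1->C; (3,5):dx=+5,dy=-5->D; (3,6):dx=-2,dy=-11->C
  (3,7):dx=+6,dy=-9->D; (3,8):dx=+1,dy=-7->D; (4,5):dx=+1,dy=-6->D; (4,6):dx=-6,dy=-12->C
  (4,7):dx=+2,dy=-10->D; (4,8):dx=-3,dy=-8->C; (5,6):dx=-7,dy=-6->C; (5,7):dx=+1,dy=-4->D
  (5,8):dx=-4,dy=-2->C; (6,7):dx=+8,dy=+2->C; (6,8):dx=+3,dy=+4->C; (7,8):dx=-5,dy=+2->D
Step 2: C = 19, D = 9, total pairs = 28.
Step 3: tau = (C - D)/(n(n-1)/2) = (19 - 9)/28 = 0.357143.
Step 4: Exact two-sided p-value (enumerate n! = 40320 permutations of y under H0): p = 0.275099.
Step 5: alpha = 0.05. fail to reject H0.

tau_b = 0.3571 (C=19, D=9), p = 0.275099, fail to reject H0.


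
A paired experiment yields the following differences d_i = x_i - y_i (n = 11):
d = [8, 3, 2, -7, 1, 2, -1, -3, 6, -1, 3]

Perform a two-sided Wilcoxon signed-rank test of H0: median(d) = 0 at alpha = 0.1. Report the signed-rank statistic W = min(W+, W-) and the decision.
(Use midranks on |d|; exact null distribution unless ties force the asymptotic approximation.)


Step 1: Drop any zero differences (none here) and take |d_i|.
|d| = [8, 3, 2, 7, 1, 2, 1, 3, 6, 1, 3]
Step 2: Midrank |d_i| (ties get averaged ranks).
ranks: |8|->11, |3|->7, |2|->4.5, |7|->10, |1|->2, |2|->4.5, |1|->2, |3|->7, |6|->9, |1|->2, |3|->7
Step 3: Attach original signs; sum ranks with positive sign and with negative sign.
W+ = 11 + 7 + 4.5 + 2 + 4.5 + 9 + 7 = 45
W- = 10 + 2 + 7 + 2 = 21
(Check: W+ + W- = 66 should equal n(n+1)/2 = 66.)
Step 4: Test statistic W = min(W+, W-) = 21.
Step 5: Ties in |d|, so use the tie-corrected normal approximation.
        E[W] = n(n+1)/4 = 11*12/4 = 33.
        Tie groups: |d|=1 (t=3), |d|=2 (t=2), |d|=3 (t=3); sum(t^3 - t) = 54.
        Var[W] = n(n+1)(2n+1)/24 - sum(t^3-t)/48 = 3036/24 - 54/48 = 125.375.
        z = (W - E[W]) / sqrt(Var[W]) = (21 - 33) / 11.1971 = -1.0717.
        Two-sided p = 2*Phi(z) = 0.283852.
Step 6: alpha = 0.1. fail to reject H0.

W+ = 45, W- = 21, W = min = 21, p = 0.283852, fail to reject H0.


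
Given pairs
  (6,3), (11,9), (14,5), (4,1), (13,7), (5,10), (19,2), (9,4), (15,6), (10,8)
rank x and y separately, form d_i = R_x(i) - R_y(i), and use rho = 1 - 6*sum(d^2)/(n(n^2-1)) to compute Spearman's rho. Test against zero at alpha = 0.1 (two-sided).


Step 1: Rank x and y separately (midranks; no ties here).
rank(x): 6->3, 11->6, 14->8, 4->1, 13->7, 5->2, 19->10, 9->4, 15->9, 10->5
rank(y): 3->3, 9->9, 5->5, 1->1, 7->7, 10->10, 2->2, 4->4, 6->6, 8->8
Step 2: d_i = R_x(i) - R_y(i); compute d_i^2.
  (3-3)^2=0, (6-9)^2=9, (8-5)^2=9, (1-1)^2=0, (7-7)^2=0, (2-10)^2=64, (10-2)^2=64, (4-4)^2=0, (9-6)^2=9, (5-8)^2=9
sum(d^2) = 164.
Step 3: rho = 1 - 6*164 / (10*(10^2 - 1)) = 1 - 984/990 = 0.006061.
Step 4: Under H0, t = rho * sqrt((n-2)/(1-rho^2)) = 0.0171 ~ t(8).
Step 5: Two-sided p-value from the t-distribution with 8 df = 0.986743.
Step 6: alpha = 0.1. fail to reject H0.

rho = 0.0061, p = 0.986743, fail to reject H0 at alpha = 0.1.


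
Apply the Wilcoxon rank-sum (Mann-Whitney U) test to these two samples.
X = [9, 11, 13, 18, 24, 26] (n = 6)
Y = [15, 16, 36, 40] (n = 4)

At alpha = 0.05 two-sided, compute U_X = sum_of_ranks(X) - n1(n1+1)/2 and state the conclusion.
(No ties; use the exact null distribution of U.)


Step 1: Combine and sort all 10 observations; assign midranks.
sorted (value, group): (9,X), (11,X), (13,X), (15,Y), (16,Y), (18,X), (24,X), (26,X), (36,Y), (40,Y)
ranks: 9->1, 11->2, 13->3, 15->4, 16->5, 18->6, 24->7, 26->8, 36->9, 40->10
Step 2: Rank sum for X: R1 = 1 + 2 + 3 + 6 + 7 + 8 = 27.
Step 3: U_X = R1 - n1(n1+1)/2 = 27 - 6*7/2 = 27 - 21 = 6.
       U_Y = n1*n2 - U_X = 24 - 6 = 18.
Step 4: No ties, so the exact null distribution of U (based on enumerating the C(10,6) = 210 equally likely rank assignments) gives the two-sided p-value.
Step 5: p-value = 0.257143; compare to alpha = 0.05. fail to reject H0.

U_X = 6, p = 0.257143, fail to reject H0 at alpha = 0.05.


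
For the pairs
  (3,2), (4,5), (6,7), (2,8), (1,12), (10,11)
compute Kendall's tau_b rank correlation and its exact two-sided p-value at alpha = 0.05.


Step 1: Enumerate the 15 unordered pairs (i,j) with i<j and classify each by sign(x_j-x_i) * sign(y_j-y_i).
  (1,2):dx=+1,dy=+3->C; (1,3):dx=+3,dy=+5->C; (1,4):dx=-1,dy=+6->D; (1,5):dx=-2,dy=+10->D
  (1,6):dx=+7,dy=+9->C; (2,3):dx=+2,dy=+2->C; (2,4):dx=-2,dy=+3->D; (2,5):dx=-3,dy=+7->D
  (2,6):dx=+6,dy=+6->C; (3,4):dx=-4,dy=+1->D; (3,5):dx=-5,dy=+5->D; (3,6):dx=+4,dy=+4->C
  (4,5):dx=-1,dy=+4->D; (4,6):dx=+8,dy=+3->C; (5,6):dx=+9,dy=-1->D
Step 2: C = 7, D = 8, total pairs = 15.
Step 3: tau = (C - D)/(n(n-1)/2) = (7 - 8)/15 = -0.066667.
Step 4: Exact two-sided p-value (enumerate n! = 720 permutations of y under H0): p = 1.000000.
Step 5: alpha = 0.05. fail to reject H0.

tau_b = -0.0667 (C=7, D=8), p = 1.000000, fail to reject H0.


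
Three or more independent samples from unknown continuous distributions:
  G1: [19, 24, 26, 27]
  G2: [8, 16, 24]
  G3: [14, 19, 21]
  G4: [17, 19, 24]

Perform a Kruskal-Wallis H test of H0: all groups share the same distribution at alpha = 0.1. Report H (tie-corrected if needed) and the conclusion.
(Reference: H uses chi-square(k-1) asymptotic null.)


Step 1: Combine all N = 13 observations and assign midranks.
sorted (value, group, rank): (8,G2,1), (14,G3,2), (16,G2,3), (17,G4,4), (19,G1,6), (19,G3,6), (19,G4,6), (21,G3,8), (24,G1,10), (24,G2,10), (24,G4,10), (26,G1,12), (27,G1,13)
Step 2: Sum ranks within each group.
R_1 = 41 (n_1 = 4)
R_2 = 14 (n_2 = 3)
R_3 = 16 (n_3 = 3)
R_4 = 20 (n_4 = 3)
Step 3: H = 12/(N(N+1)) * sum(R_i^2/n_i) - 3(N+1)
     = 12/(13*14) * (41^2/4 + 14^2/3 + 16^2/3 + 20^2/3) - 3*14
     = 0.065934 * 704.25 - 42
     = 4.434066.
Step 4: Ties present; correction factor C = 1 - 48/(13^3 - 13) = 0.978022. Corrected H = 4.434066 / 0.978022 = 4.533708.
Step 5: Under H0, H ~ chi^2(3); p-value = 0.209303.
Step 6: alpha = 0.1. fail to reject H0.

H = 4.5337, df = 3, p = 0.209303, fail to reject H0.


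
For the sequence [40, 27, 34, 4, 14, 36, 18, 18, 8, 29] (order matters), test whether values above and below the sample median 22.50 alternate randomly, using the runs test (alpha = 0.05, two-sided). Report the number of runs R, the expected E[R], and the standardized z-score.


Step 1: Compute median = 22.50; label A = above, B = below.
Labels in order: AAABBABBBA  (n_A = 5, n_B = 5)
Step 2: Count runs R = 5.
Step 3: Under H0 (random ordering), E[R] = 2*n_A*n_B/(n_A+n_B) + 1 = 2*5*5/10 + 1 = 6.0000.
        Var[R] = 2*n_A*n_B*(2*n_A*n_B - n_A - n_B) / ((n_A+n_B)^2 * (n_A+n_B-1)) = 2000/900 = 2.2222.
        SD[R] = 1.4907.
Step 4: Continuity-corrected z = (R + 0.5 - E[R]) / SD[R] = (5 + 0.5 - 6.0000) / 1.4907 = -0.3354.
Step 5: Two-sided p-value via normal approximation = 2*(1 - Phi(|z|)) = 0.737316.
Step 6: alpha = 0.05. fail to reject H0.

R = 5, z = -0.3354, p = 0.737316, fail to reject H0.


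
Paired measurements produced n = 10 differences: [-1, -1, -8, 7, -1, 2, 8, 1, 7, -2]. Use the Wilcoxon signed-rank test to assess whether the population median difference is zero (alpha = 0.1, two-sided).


Step 1: Drop any zero differences (none here) and take |d_i|.
|d| = [1, 1, 8, 7, 1, 2, 8, 1, 7, 2]
Step 2: Midrank |d_i| (ties get averaged ranks).
ranks: |1|->2.5, |1|->2.5, |8|->9.5, |7|->7.5, |1|->2.5, |2|->5.5, |8|->9.5, |1|->2.5, |7|->7.5, |2|->5.5
Step 3: Attach original signs; sum ranks with positive sign and with negative sign.
W+ = 7.5 + 5.5 + 9.5 + 2.5 + 7.5 = 32.5
W- = 2.5 + 2.5 + 9.5 + 2.5 + 5.5 = 22.5
(Check: W+ + W- = 55 should equal n(n+1)/2 = 55.)
Step 4: Test statistic W = min(W+, W-) = 22.5.
Step 5: Ties in |d|, so use the tie-corrected normal approximation.
        E[W] = n(n+1)/4 = 10*11/4 = 27.5.
        Tie groups: |d|=1 (t=4), |d|=2 (t=2), |d|=7 (t=2), |d|=8 (t=2); sum(t^3 - t) = 78.
        Var[W] = n(n+1)(2n+1)/24 - sum(t^3-t)/48 = 2310/24 - 78/48 = 94.625.
        z = (W - E[W]) / sqrt(Var[W]) = (22.5 - 27.5) / 9.7275 = -0.5140.
        Two-sided p = 2*Phi(z) = 0.607249.
Step 6: alpha = 0.1. fail to reject H0.

W+ = 32.5, W- = 22.5, W = min = 22.5, p = 0.607249, fail to reject H0.


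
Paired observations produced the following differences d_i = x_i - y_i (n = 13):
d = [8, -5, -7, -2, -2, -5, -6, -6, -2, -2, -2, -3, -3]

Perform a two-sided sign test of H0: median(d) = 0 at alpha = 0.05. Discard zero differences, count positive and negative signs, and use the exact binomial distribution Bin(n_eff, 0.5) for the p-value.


Step 1: Discard zero differences. Original n = 13; n_eff = number of nonzero differences = 13.
Nonzero differences (with sign): +8, -5, -7, -2, -2, -5, -6, -6, -2, -2, -2, -3, -3
Step 2: Count signs: positive = 1, negative = 12.
Step 3: Under H0: P(positive) = 0.5, so the number of positives S ~ Bin(13, 0.5).
Step 4: Two-sided exact p-value = sum of Bin(13,0.5) probabilities at or below the observed probability = 0.003418.
Step 5: alpha = 0.05. reject H0.

n_eff = 13, pos = 1, neg = 12, p = 0.003418, reject H0.


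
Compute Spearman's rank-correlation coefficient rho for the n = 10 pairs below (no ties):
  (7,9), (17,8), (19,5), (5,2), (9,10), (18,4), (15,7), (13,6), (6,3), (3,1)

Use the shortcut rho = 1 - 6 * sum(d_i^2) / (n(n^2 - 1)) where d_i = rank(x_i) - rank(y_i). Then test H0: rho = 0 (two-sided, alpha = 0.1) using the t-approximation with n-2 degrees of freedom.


Step 1: Rank x and y separately (midranks; no ties here).
rank(x): 7->4, 17->8, 19->10, 5->2, 9->5, 18->9, 15->7, 13->6, 6->3, 3->1
rank(y): 9->9, 8->8, 5->5, 2->2, 10->10, 4->4, 7->7, 6->6, 3->3, 1->1
Step 2: d_i = R_x(i) - R_y(i); compute d_i^2.
  (4-9)^2=25, (8-8)^2=0, (10-5)^2=25, (2-2)^2=0, (5-10)^2=25, (9-4)^2=25, (7-7)^2=0, (6-6)^2=0, (3-3)^2=0, (1-1)^2=0
sum(d^2) = 100.
Step 3: rho = 1 - 6*100 / (10*(10^2 - 1)) = 1 - 600/990 = 0.393939.
Step 4: Under H0, t = rho * sqrt((n-2)/(1-rho^2)) = 1.2123 ~ t(8).
Step 5: Two-sided p-value from the t-distribution with 8 df = 0.259998.
Step 6: alpha = 0.1. fail to reject H0.

rho = 0.3939, p = 0.259998, fail to reject H0 at alpha = 0.1.


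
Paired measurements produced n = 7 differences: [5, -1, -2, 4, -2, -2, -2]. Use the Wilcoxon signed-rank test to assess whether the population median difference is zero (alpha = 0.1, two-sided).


Step 1: Drop any zero differences (none here) and take |d_i|.
|d| = [5, 1, 2, 4, 2, 2, 2]
Step 2: Midrank |d_i| (ties get averaged ranks).
ranks: |5|->7, |1|->1, |2|->3.5, |4|->6, |2|->3.5, |2|->3.5, |2|->3.5
Step 3: Attach original signs; sum ranks with positive sign and with negative sign.
W+ = 7 + 6 = 13
W- = 1 + 3.5 + 3.5 + 3.5 + 3.5 = 15
(Check: W+ + W- = 28 should equal n(n+1)/2 = 28.)
Step 4: Test statistic W = min(W+, W-) = 13.
Step 5: Ties in |d|, so use the tie-corrected normal approximation.
        E[W] = n(n+1)/4 = 7*8/4 = 14.
        Tie groups: |d|=2 (t=4); sum(t^3 - t) = 60.
        Var[W] = n(n+1)(2n+1)/24 - sum(t^3-t)/48 = 840/24 - 60/48 = 33.75.
        z = (W - E[W]) / sqrt(Var[W]) = (13 - 14) / 5.8095 = -0.1721.
        Two-sided p = 2*Phi(z) = 0.863333.
Step 6: alpha = 0.1. fail to reject H0.

W+ = 13, W- = 15, W = min = 13, p = 0.863333, fail to reject H0.


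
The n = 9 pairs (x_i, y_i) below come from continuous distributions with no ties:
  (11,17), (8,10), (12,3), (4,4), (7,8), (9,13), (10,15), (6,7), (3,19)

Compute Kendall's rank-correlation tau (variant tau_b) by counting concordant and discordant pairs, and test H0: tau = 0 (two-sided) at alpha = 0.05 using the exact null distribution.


Step 1: Enumerate the 36 unordered pairs (i,j) with i<j and classify each by sign(x_j-x_i) * sign(y_j-y_i).
  (1,2):dx=-3,dy=-7->C; (1,3):dx=+1,dy=-14->D; (1,4):dx=-7,dy=-13->C; (1,5):dx=-4,dy=-9->C
  (1,6):dx=-2,dy=-4->C; (1,7):dx=-1,dy=-2->C; (1,8):dx=-5,dy=-10->C; (1,9):dx=-8,dy=+2->D
  (2,3):dx=+4,dy=-7->D; (2,4):dx=-4,dy=-6->C; (2,5):dx=-1,dy=-2->C; (2,6):dx=+1,dy=+3->C
  (2,7):dx=+2,dy=+5->C; (2,8):dx=-2,dy=-3->C; (2,9):dx=-5,dy=+9->D; (3,4):dx=-8,dy=+1->D
  (3,5):dx=-5,dy=+5->D; (3,6):dx=-3,dy=+10->D; (3,7):dx=-2,dy=+12->D; (3,8):dx=-6,dy=+4->D
  (3,9):dx=-9,dy=+16->D; (4,5):dx=+3,dy=+4->C; (4,6):dx=+5,dy=+9->C; (4,7):dx=+6,dy=+11->C
  (4,8):dx=+2,dy=+3->C; (4,9):dx=-1,dy=+15->D; (5,6):dx=+2,dy=+5->C; (5,7):dx=+3,dy=+7->C
  (5,8):dx=-1,dy=-1->C; (5,9):dx=-4,dy=+11->D; (6,7):dx=+1,dy=+2->C; (6,8):dx=-3,dy=-6->C
  (6,9):dx=-6,dy=+6->D; (7,8):dx=-4,dy=-8->C; (7,9):dx=-7,dy=+4->D; (8,9):dx=-3,dy=+12->D
Step 2: C = 21, D = 15, total pairs = 36.
Step 3: tau = (C - D)/(n(n-1)/2) = (21 - 15)/36 = 0.166667.
Step 4: Exact two-sided p-value (enumerate n! = 362880 permutations of y under H0): p = 0.612202.
Step 5: alpha = 0.05. fail to reject H0.

tau_b = 0.1667 (C=21, D=15), p = 0.612202, fail to reject H0.


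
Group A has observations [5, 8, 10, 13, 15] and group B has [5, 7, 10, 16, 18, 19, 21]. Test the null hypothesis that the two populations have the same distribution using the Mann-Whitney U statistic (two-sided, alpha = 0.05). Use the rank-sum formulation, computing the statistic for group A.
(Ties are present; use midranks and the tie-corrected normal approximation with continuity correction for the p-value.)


Step 1: Combine and sort all 12 observations; assign midranks.
sorted (value, group): (5,X), (5,Y), (7,Y), (8,X), (10,X), (10,Y), (13,X), (15,X), (16,Y), (18,Y), (19,Y), (21,Y)
ranks: 5->1.5, 5->1.5, 7->3, 8->4, 10->5.5, 10->5.5, 13->7, 15->8, 16->9, 18->10, 19->11, 21->12
Step 2: Rank sum for X: R1 = 1.5 + 4 + 5.5 + 7 + 8 = 26.
Step 3: U_X = R1 - n1(n1+1)/2 = 26 - 5*6/2 = 26 - 15 = 11.
       U_Y = n1*n2 - U_X = 35 - 11 = 24.
Step 4: Ties are present, so use the tie-corrected normal approximation (with continuity correction) for the p-value.
Step 5: p-value = 0.328162; compare to alpha = 0.05. fail to reject H0.

U_X = 11, p = 0.328162, fail to reject H0 at alpha = 0.05.


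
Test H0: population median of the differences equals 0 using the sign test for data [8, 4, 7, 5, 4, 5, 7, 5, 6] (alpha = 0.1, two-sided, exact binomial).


Step 1: Discard zero differences. Original n = 9; n_eff = number of nonzero differences = 9.
Nonzero differences (with sign): +8, +4, +7, +5, +4, +5, +7, +5, +6
Step 2: Count signs: positive = 9, negative = 0.
Step 3: Under H0: P(positive) = 0.5, so the number of positives S ~ Bin(9, 0.5).
Step 4: Two-sided exact p-value = sum of Bin(9,0.5) probabilities at or below the observed probability = 0.003906.
Step 5: alpha = 0.1. reject H0.

n_eff = 9, pos = 9, neg = 0, p = 0.003906, reject H0.


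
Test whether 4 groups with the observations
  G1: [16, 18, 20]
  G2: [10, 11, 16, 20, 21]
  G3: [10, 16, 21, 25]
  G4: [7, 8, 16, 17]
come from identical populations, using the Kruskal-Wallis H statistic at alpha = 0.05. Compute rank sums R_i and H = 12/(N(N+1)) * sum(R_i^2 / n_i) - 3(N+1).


Step 1: Combine all N = 16 observations and assign midranks.
sorted (value, group, rank): (7,G4,1), (8,G4,2), (10,G2,3.5), (10,G3,3.5), (11,G2,5), (16,G1,7.5), (16,G2,7.5), (16,G3,7.5), (16,G4,7.5), (17,G4,10), (18,G1,11), (20,G1,12.5), (20,G2,12.5), (21,G2,14.5), (21,G3,14.5), (25,G3,16)
Step 2: Sum ranks within each group.
R_1 = 31 (n_1 = 3)
R_2 = 43 (n_2 = 5)
R_3 = 41.5 (n_3 = 4)
R_4 = 20.5 (n_4 = 4)
Step 3: H = 12/(N(N+1)) * sum(R_i^2/n_i) - 3(N+1)
     = 12/(16*17) * (31^2/3 + 43^2/5 + 41.5^2/4 + 20.5^2/4) - 3*17
     = 0.044118 * 1225.76 - 51
     = 3.077574.
Step 4: Ties present; correction factor C = 1 - 78/(16^3 - 16) = 0.980882. Corrected H = 3.077574 / 0.980882 = 3.137556.
Step 5: Under H0, H ~ chi^2(3); p-value = 0.370899.
Step 6: alpha = 0.05. fail to reject H0.

H = 3.1376, df = 3, p = 0.370899, fail to reject H0.


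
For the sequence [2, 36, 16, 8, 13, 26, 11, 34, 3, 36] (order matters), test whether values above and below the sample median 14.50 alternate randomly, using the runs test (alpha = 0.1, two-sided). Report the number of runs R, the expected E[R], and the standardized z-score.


Step 1: Compute median = 14.50; label A = above, B = below.
Labels in order: BAABBABABA  (n_A = 5, n_B = 5)
Step 2: Count runs R = 8.
Step 3: Under H0 (random ordering), E[R] = 2*n_A*n_B/(n_A+n_B) + 1 = 2*5*5/10 + 1 = 6.0000.
        Var[R] = 2*n_A*n_B*(2*n_A*n_B - n_A - n_B) / ((n_A+n_B)^2 * (n_A+n_B-1)) = 2000/900 = 2.2222.
        SD[R] = 1.4907.
Step 4: Continuity-corrected z = (R - 0.5 - E[R]) / SD[R] = (8 - 0.5 - 6.0000) / 1.4907 = 1.0062.
Step 5: Two-sided p-value via normal approximation = 2*(1 - Phi(|z|)) = 0.314305.
Step 6: alpha = 0.1. fail to reject H0.

R = 8, z = 1.0062, p = 0.314305, fail to reject H0.


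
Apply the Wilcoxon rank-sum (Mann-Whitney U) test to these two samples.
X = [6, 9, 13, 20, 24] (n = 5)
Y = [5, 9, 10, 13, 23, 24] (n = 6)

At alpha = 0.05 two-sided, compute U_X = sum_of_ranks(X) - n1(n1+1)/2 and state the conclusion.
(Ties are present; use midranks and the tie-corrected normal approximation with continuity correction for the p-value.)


Step 1: Combine and sort all 11 observations; assign midranks.
sorted (value, group): (5,Y), (6,X), (9,X), (9,Y), (10,Y), (13,X), (13,Y), (20,X), (23,Y), (24,X), (24,Y)
ranks: 5->1, 6->2, 9->3.5, 9->3.5, 10->5, 13->6.5, 13->6.5, 20->8, 23->9, 24->10.5, 24->10.5
Step 2: Rank sum for X: R1 = 2 + 3.5 + 6.5 + 8 + 10.5 = 30.5.
Step 3: U_X = R1 - n1(n1+1)/2 = 30.5 - 5*6/2 = 30.5 - 15 = 15.5.
       U_Y = n1*n2 - U_X = 30 - 15.5 = 14.5.
Step 4: Ties are present, so use the tie-corrected normal approximation (with continuity correction) for the p-value.
Step 5: p-value = 1.000000; compare to alpha = 0.05. fail to reject H0.

U_X = 15.5, p = 1.000000, fail to reject H0 at alpha = 0.05.


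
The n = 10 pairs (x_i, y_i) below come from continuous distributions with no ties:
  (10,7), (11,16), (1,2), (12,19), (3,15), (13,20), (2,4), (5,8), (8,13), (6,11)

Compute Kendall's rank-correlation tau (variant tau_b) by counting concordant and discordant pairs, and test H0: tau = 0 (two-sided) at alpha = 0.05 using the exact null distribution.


Step 1: Enumerate the 45 unordered pairs (i,j) with i<j and classify each by sign(x_j-x_i) * sign(y_j-y_i).
  (1,2):dx=+1,dy=+9->C; (1,3):dx=-9,dy=-5->C; (1,4):dx=+2,dy=+12->C; (1,5):dx=-7,dy=+8->D
  (1,6):dx=+3,dy=+13->C; (1,7):dx=-8,dy=-3->C; (1,8):dx=-5,dy=+1->D; (1,9):dx=-2,dy=+6->D
  (1,10):dx=-4,dy=+4->D; (2,3):dx=-10,dy=-14->C; (2,4):dx=+1,dy=+3->C; (2,5):dx=-8,dy=-1->C
  (2,6):dx=+2,dy=+4->C; (2,7):dx=-9,dy=-12->C; (2,8):dx=-6,dy=-8->C; (2,9):dx=-3,dy=-3->C
  (2,10):dx=-5,dy=-5->C; (3,4):dx=+11,dy=+17->C; (3,5):dx=+2,dy=+13->C; (3,6):dx=+12,dy=+18->C
  (3,7):dx=+1,dy=+2->C; (3,8):dx=+4,dy=+6->C; (3,9):dx=+7,dy=+11->C; (3,10):dx=+5,dy=+9->C
  (4,5):dx=-9,dy=-4->C; (4,6):dx=+1,dy=+1->C; (4,7):dx=-10,dy=-15->C; (4,8):dx=-7,dy=-11->C
  (4,9):dx=-4,dy=-6->C; (4,10):dx=-6,dy=-8->C; (5,6):dx=+10,dy=+5->C; (5,7):dx=-1,dy=-11->C
  (5,8):dx=+2,dy=-7->D; (5,9):dx=+5,dy=-2->D; (5,10):dx=+3,dy=-4->D; (6,7):dx=-11,dy=-16->C
  (6,8):dx=-8,dy=-12->C; (6,9):dx=-5,dy=-7->C; (6,10):dx=-7,dy=-9->C; (7,8):dx=+3,dy=+4->C
  (7,9):dx=+6,dy=+9->C; (7,10):dx=+4,dy=+7->C; (8,9):dx=+3,dy=+5->C; (8,10):dx=+1,dy=+3->C
  (9,10):dx=-2,dy=-2->C
Step 2: C = 38, D = 7, total pairs = 45.
Step 3: tau = (C - D)/(n(n-1)/2) = (38 - 7)/45 = 0.688889.
Step 4: Exact two-sided p-value (enumerate n! = 3628800 permutations of y under H0): p = 0.004687.
Step 5: alpha = 0.05. reject H0.

tau_b = 0.6889 (C=38, D=7), p = 0.004687, reject H0.


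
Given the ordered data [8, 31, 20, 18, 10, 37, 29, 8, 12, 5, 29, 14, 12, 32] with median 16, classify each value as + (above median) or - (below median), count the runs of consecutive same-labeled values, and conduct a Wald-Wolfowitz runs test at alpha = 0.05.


Step 1: Compute median = 16; label A = above, B = below.
Labels in order: BAAABAABBBABBA  (n_A = 7, n_B = 7)
Step 2: Count runs R = 8.
Step 3: Under H0 (random ordering), E[R] = 2*n_A*n_B/(n_A+n_B) + 1 = 2*7*7/14 + 1 = 8.0000.
        Var[R] = 2*n_A*n_B*(2*n_A*n_B - n_A - n_B) / ((n_A+n_B)^2 * (n_A+n_B-1)) = 8232/2548 = 3.2308.
        SD[R] = 1.7974.
Step 4: R = E[R], so z = 0 with no continuity correction.
Step 5: Two-sided p-value via normal approximation = 2*(1 - Phi(|z|)) = 1.000000.
Step 6: alpha = 0.05. fail to reject H0.

R = 8, z = 0.0000, p = 1.000000, fail to reject H0.


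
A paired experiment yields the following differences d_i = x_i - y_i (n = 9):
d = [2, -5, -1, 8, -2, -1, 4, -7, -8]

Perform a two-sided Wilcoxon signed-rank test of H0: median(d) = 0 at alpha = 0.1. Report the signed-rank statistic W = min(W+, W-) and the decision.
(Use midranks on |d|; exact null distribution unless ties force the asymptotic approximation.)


Step 1: Drop any zero differences (none here) and take |d_i|.
|d| = [2, 5, 1, 8, 2, 1, 4, 7, 8]
Step 2: Midrank |d_i| (ties get averaged ranks).
ranks: |2|->3.5, |5|->6, |1|->1.5, |8|->8.5, |2|->3.5, |1|->1.5, |4|->5, |7|->7, |8|->8.5
Step 3: Attach original signs; sum ranks with positive sign and with negative sign.
W+ = 3.5 + 8.5 + 5 = 17
W- = 6 + 1.5 + 3.5 + 1.5 + 7 + 8.5 = 28
(Check: W+ + W- = 45 should equal n(n+1)/2 = 45.)
Step 4: Test statistic W = min(W+, W-) = 17.
Step 5: Ties in |d|, so use the tie-corrected normal approximation.
        E[W] = n(n+1)/4 = 9*10/4 = 22.5.
        Tie groups: |d|=1 (t=2), |d|=2 (t=2), |d|=8 (t=2); sum(t^3 - t) = 18.
        Var[W] = n(n+1)(2n+1)/24 - sum(t^3-t)/48 = 1710/24 - 18/48 = 70.875.
        z = (W - E[W]) / sqrt(Var[W]) = (17 - 22.5) / 8.4187 = -0.6533.
        Two-sided p = 2*Phi(z) = 0.513560.
Step 6: alpha = 0.1. fail to reject H0.

W+ = 17, W- = 28, W = min = 17, p = 0.513560, fail to reject H0.


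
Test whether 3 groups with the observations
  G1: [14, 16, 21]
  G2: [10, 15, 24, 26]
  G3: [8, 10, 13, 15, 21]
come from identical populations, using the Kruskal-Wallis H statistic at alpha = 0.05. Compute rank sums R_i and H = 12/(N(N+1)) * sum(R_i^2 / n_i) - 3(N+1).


Step 1: Combine all N = 12 observations and assign midranks.
sorted (value, group, rank): (8,G3,1), (10,G2,2.5), (10,G3,2.5), (13,G3,4), (14,G1,5), (15,G2,6.5), (15,G3,6.5), (16,G1,8), (21,G1,9.5), (21,G3,9.5), (24,G2,11), (26,G2,12)
Step 2: Sum ranks within each group.
R_1 = 22.5 (n_1 = 3)
R_2 = 32 (n_2 = 4)
R_3 = 23.5 (n_3 = 5)
Step 3: H = 12/(N(N+1)) * sum(R_i^2/n_i) - 3(N+1)
     = 12/(12*13) * (22.5^2/3 + 32^2/4 + 23.5^2/5) - 3*13
     = 0.076923 * 535.2 - 39
     = 2.169231.
Step 4: Ties present; correction factor C = 1 - 18/(12^3 - 12) = 0.989510. Corrected H = 2.169231 / 0.989510 = 2.192226.
Step 5: Under H0, H ~ chi^2(2); p-value = 0.334167.
Step 6: alpha = 0.05. fail to reject H0.

H = 2.1922, df = 2, p = 0.334167, fail to reject H0.


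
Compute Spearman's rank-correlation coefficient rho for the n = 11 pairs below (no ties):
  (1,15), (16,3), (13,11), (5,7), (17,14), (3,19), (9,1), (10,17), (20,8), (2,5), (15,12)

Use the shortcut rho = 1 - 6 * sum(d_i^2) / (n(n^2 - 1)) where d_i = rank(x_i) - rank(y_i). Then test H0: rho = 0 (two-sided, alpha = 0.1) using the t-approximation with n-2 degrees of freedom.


Step 1: Rank x and y separately (midranks; no ties here).
rank(x): 1->1, 16->9, 13->7, 5->4, 17->10, 3->3, 9->5, 10->6, 20->11, 2->2, 15->8
rank(y): 15->9, 3->2, 11->6, 7->4, 14->8, 19->11, 1->1, 17->10, 8->5, 5->3, 12->7
Step 2: d_i = R_x(i) - R_y(i); compute d_i^2.
  (1-9)^2=64, (9-2)^2=49, (7-6)^2=1, (4-4)^2=0, (10-8)^2=4, (3-11)^2=64, (5-1)^2=16, (6-10)^2=16, (11-5)^2=36, (2-3)^2=1, (8-7)^2=1
sum(d^2) = 252.
Step 3: rho = 1 - 6*252 / (11*(11^2 - 1)) = 1 - 1512/1320 = -0.145455.
Step 4: Under H0, t = rho * sqrt((n-2)/(1-rho^2)) = -0.4411 ~ t(9).
Step 5: Two-sided p-value from the t-distribution with 9 df = 0.669579.
Step 6: alpha = 0.1. fail to reject H0.

rho = -0.1455, p = 0.669579, fail to reject H0 at alpha = 0.1.


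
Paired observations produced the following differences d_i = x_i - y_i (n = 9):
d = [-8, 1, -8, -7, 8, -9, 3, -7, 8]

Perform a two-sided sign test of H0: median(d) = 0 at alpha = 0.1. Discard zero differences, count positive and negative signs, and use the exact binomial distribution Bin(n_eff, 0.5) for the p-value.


Step 1: Discard zero differences. Original n = 9; n_eff = number of nonzero differences = 9.
Nonzero differences (with sign): -8, +1, -8, -7, +8, -9, +3, -7, +8
Step 2: Count signs: positive = 4, negative = 5.
Step 3: Under H0: P(positive) = 0.5, so the number of positives S ~ Bin(9, 0.5).
Step 4: Two-sided exact p-value = sum of Bin(9,0.5) probabilities at or below the observed probability = 1.000000.
Step 5: alpha = 0.1. fail to reject H0.

n_eff = 9, pos = 4, neg = 5, p = 1.000000, fail to reject H0.


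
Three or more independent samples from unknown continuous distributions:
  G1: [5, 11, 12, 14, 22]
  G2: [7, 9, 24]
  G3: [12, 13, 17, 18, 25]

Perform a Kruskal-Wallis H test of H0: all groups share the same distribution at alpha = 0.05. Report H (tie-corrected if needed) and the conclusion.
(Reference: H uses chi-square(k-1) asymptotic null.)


Step 1: Combine all N = 13 observations and assign midranks.
sorted (value, group, rank): (5,G1,1), (7,G2,2), (9,G2,3), (11,G1,4), (12,G1,5.5), (12,G3,5.5), (13,G3,7), (14,G1,8), (17,G3,9), (18,G3,10), (22,G1,11), (24,G2,12), (25,G3,13)
Step 2: Sum ranks within each group.
R_1 = 29.5 (n_1 = 5)
R_2 = 17 (n_2 = 3)
R_3 = 44.5 (n_3 = 5)
Step 3: H = 12/(N(N+1)) * sum(R_i^2/n_i) - 3(N+1)
     = 12/(13*14) * (29.5^2/5 + 17^2/3 + 44.5^2/5) - 3*14
     = 0.065934 * 666.433 - 42
     = 1.940659.
Step 4: Ties present; correction factor C = 1 - 6/(13^3 - 13) = 0.997253. Corrected H = 1.940659 / 0.997253 = 1.946006.
Step 5: Under H0, H ~ chi^2(2); p-value = 0.377946.
Step 6: alpha = 0.05. fail to reject H0.

H = 1.9460, df = 2, p = 0.377946, fail to reject H0.


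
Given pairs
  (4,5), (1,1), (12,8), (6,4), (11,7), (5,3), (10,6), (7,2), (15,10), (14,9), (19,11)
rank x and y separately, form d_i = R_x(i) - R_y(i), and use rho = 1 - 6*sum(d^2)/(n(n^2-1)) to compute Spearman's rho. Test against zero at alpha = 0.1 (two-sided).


Step 1: Rank x and y separately (midranks; no ties here).
rank(x): 4->2, 1->1, 12->8, 6->4, 11->7, 5->3, 10->6, 7->5, 15->10, 14->9, 19->11
rank(y): 5->5, 1->1, 8->8, 4->4, 7->7, 3->3, 6->6, 2->2, 10->10, 9->9, 11->11
Step 2: d_i = R_x(i) - R_y(i); compute d_i^2.
  (2-5)^2=9, (1-1)^2=0, (8-8)^2=0, (4-4)^2=0, (7-7)^2=0, (3-3)^2=0, (6-6)^2=0, (5-2)^2=9, (10-10)^2=0, (9-9)^2=0, (11-11)^2=0
sum(d^2) = 18.
Step 3: rho = 1 - 6*18 / (11*(11^2 - 1)) = 1 - 108/1320 = 0.918182.
Step 4: Under H0, t = rho * sqrt((n-2)/(1-rho^2)) = 6.9531 ~ t(9).
Step 5: Two-sided p-value from the t-distribution with 9 df = 0.000067.
Step 6: alpha = 0.1. reject H0.

rho = 0.9182, p = 0.000067, reject H0 at alpha = 0.1.


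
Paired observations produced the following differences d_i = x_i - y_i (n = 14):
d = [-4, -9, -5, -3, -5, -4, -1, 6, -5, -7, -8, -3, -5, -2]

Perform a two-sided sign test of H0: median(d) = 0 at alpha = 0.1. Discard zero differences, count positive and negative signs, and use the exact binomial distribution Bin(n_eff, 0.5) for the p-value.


Step 1: Discard zero differences. Original n = 14; n_eff = number of nonzero differences = 14.
Nonzero differences (with sign): -4, -9, -5, -3, -5, -4, -1, +6, -5, -7, -8, -3, -5, -2
Step 2: Count signs: positive = 1, negative = 13.
Step 3: Under H0: P(positive) = 0.5, so the number of positives S ~ Bin(14, 0.5).
Step 4: Two-sided exact p-value = sum of Bin(14,0.5) probabilities at or below the observed probability = 0.001831.
Step 5: alpha = 0.1. reject H0.

n_eff = 14, pos = 1, neg = 13, p = 0.001831, reject H0.


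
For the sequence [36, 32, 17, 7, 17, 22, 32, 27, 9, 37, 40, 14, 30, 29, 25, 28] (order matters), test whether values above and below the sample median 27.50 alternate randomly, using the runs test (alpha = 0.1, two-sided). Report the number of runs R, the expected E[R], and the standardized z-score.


Step 1: Compute median = 27.50; label A = above, B = below.
Labels in order: AABBBBABBAABAABA  (n_A = 8, n_B = 8)
Step 2: Count runs R = 9.
Step 3: Under H0 (random ordering), E[R] = 2*n_A*n_B/(n_A+n_B) + 1 = 2*8*8/16 + 1 = 9.0000.
        Var[R] = 2*n_A*n_B*(2*n_A*n_B - n_A - n_B) / ((n_A+n_B)^2 * (n_A+n_B-1)) = 14336/3840 = 3.7333.
        SD[R] = 1.9322.
Step 4: R = E[R], so z = 0 with no continuity correction.
Step 5: Two-sided p-value via normal approximation = 2*(1 - Phi(|z|)) = 1.000000.
Step 6: alpha = 0.1. fail to reject H0.

R = 9, z = 0.0000, p = 1.000000, fail to reject H0.


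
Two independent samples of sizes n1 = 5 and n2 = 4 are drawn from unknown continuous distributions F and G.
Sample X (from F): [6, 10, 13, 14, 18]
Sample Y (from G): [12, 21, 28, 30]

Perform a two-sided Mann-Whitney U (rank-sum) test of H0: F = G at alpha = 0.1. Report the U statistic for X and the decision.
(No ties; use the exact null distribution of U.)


Step 1: Combine and sort all 9 observations; assign midranks.
sorted (value, group): (6,X), (10,X), (12,Y), (13,X), (14,X), (18,X), (21,Y), (28,Y), (30,Y)
ranks: 6->1, 10->2, 12->3, 13->4, 14->5, 18->6, 21->7, 28->8, 30->9
Step 2: Rank sum for X: R1 = 1 + 2 + 4 + 5 + 6 = 18.
Step 3: U_X = R1 - n1(n1+1)/2 = 18 - 5*6/2 = 18 - 15 = 3.
       U_Y = n1*n2 - U_X = 20 - 3 = 17.
Step 4: No ties, so the exact null distribution of U (based on enumerating the C(9,5) = 126 equally likely rank assignments) gives the two-sided p-value.
Step 5: p-value = 0.111111; compare to alpha = 0.1. fail to reject H0.

U_X = 3, p = 0.111111, fail to reject H0 at alpha = 0.1.


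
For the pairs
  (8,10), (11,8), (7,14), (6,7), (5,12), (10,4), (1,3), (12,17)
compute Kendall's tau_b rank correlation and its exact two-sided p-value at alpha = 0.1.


Step 1: Enumerate the 28 unordered pairs (i,j) with i<j and classify each by sign(x_j-x_i) * sign(y_j-y_i).
  (1,2):dx=+3,dy=-2->D; (1,3):dx=-1,dy=+4->D; (1,4):dx=-2,dy=-3->C; (1,5):dx=-3,dy=+2->D
  (1,6):dx=+2,dy=-6->D; (1,7):dx=-7,dy=-7->C; (1,8):dx=+4,dy=+7->C; (2,3):dx=-4,dy=+6->D
  (2,4):dx=-5,dy=-1->C; (2,5):dx=-6,dy=+4->D; (2,6):dx=-1,dy=-4->C; (2,7):dx=-10,dy=-5->C
  (2,8):dx=+1,dy=+9->C; (3,4):dx=-1,dy=-7->C; (3,5):dx=-2,dy=-2->C; (3,6):dx=+3,dy=-10->D
  (3,7):dx=-6,dy=-11->C; (3,8):dx=+5,dy=+3->C; (4,5):dx=-1,dy=+5->D; (4,6):dx=+4,dy=-3->D
  (4,7):dx=-5,dy=-4->C; (4,8):dx=+6,dy=+10->C; (5,6):dx=+5,dy=-8->D; (5,7):dx=-4,dy=-9->C
  (5,8):dx=+7,dy=+5->C; (6,7):dx=-9,dy=-1->C; (6,8):dx=+2,dy=+13->C; (7,8):dx=+11,dy=+14->C
Step 2: C = 18, D = 10, total pairs = 28.
Step 3: tau = (C - D)/(n(n-1)/2) = (18 - 10)/28 = 0.285714.
Step 4: Exact two-sided p-value (enumerate n! = 40320 permutations of y under H0): p = 0.398760.
Step 5: alpha = 0.1. fail to reject H0.

tau_b = 0.2857 (C=18, D=10), p = 0.398760, fail to reject H0.


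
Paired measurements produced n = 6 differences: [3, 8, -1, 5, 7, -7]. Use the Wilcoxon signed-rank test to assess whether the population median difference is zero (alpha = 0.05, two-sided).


Step 1: Drop any zero differences (none here) and take |d_i|.
|d| = [3, 8, 1, 5, 7, 7]
Step 2: Midrank |d_i| (ties get averaged ranks).
ranks: |3|->2, |8|->6, |1|->1, |5|->3, |7|->4.5, |7|->4.5
Step 3: Attach original signs; sum ranks with positive sign and with negative sign.
W+ = 2 + 6 + 3 + 4.5 = 15.5
W- = 1 + 4.5 = 5.5
(Check: W+ + W- = 21 should equal n(n+1)/2 = 21.)
Step 4: Test statistic W = min(W+, W-) = 5.5.
Step 5: Ties in |d|, so use the tie-corrected normal approximation.
        E[W] = n(n+1)/4 = 6*7/4 = 10.5.
        Tie groups: |d|=7 (t=2); sum(t^3 - t) = 6.
        Var[W] = n(n+1)(2n+1)/24 - sum(t^3-t)/48 = 546/24 - 6/48 = 22.625.
        z = (W - E[W]) / sqrt(Var[W]) = (5.5 - 10.5) / 4.7566 = -1.0512.
        Two-sided p = 2*Phi(z) = 0.293177.
Step 6: alpha = 0.05. fail to reject H0.

W+ = 15.5, W- = 5.5, W = min = 5.5, p = 0.293177, fail to reject H0.


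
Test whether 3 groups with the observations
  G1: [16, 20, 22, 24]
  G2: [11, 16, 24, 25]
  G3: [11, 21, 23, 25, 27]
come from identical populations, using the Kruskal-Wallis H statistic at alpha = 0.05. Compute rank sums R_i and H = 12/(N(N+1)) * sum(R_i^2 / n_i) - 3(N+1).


Step 1: Combine all N = 13 observations and assign midranks.
sorted (value, group, rank): (11,G2,1.5), (11,G3,1.5), (16,G1,3.5), (16,G2,3.5), (20,G1,5), (21,G3,6), (22,G1,7), (23,G3,8), (24,G1,9.5), (24,G2,9.5), (25,G2,11.5), (25,G3,11.5), (27,G3,13)
Step 2: Sum ranks within each group.
R_1 = 25 (n_1 = 4)
R_2 = 26 (n_2 = 4)
R_3 = 40 (n_3 = 5)
Step 3: H = 12/(N(N+1)) * sum(R_i^2/n_i) - 3(N+1)
     = 12/(13*14) * (25^2/4 + 26^2/4 + 40^2/5) - 3*14
     = 0.065934 * 645.25 - 42
     = 0.543956.
Step 4: Ties present; correction factor C = 1 - 24/(13^3 - 13) = 0.989011. Corrected H = 0.543956 / 0.989011 = 0.550000.
Step 5: Under H0, H ~ chi^2(2); p-value = 0.759572.
Step 6: alpha = 0.05. fail to reject H0.

H = 0.5500, df = 2, p = 0.759572, fail to reject H0.


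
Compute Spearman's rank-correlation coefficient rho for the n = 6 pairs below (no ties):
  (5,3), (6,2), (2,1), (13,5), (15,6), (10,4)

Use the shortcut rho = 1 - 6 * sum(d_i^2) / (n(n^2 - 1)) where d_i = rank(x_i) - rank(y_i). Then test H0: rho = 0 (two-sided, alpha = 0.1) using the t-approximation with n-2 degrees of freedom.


Step 1: Rank x and y separately (midranks; no ties here).
rank(x): 5->2, 6->3, 2->1, 13->5, 15->6, 10->4
rank(y): 3->3, 2->2, 1->1, 5->5, 6->6, 4->4
Step 2: d_i = R_x(i) - R_y(i); compute d_i^2.
  (2-3)^2=1, (3-2)^2=1, (1-1)^2=0, (5-5)^2=0, (6-6)^2=0, (4-4)^2=0
sum(d^2) = 2.
Step 3: rho = 1 - 6*2 / (6*(6^2 - 1)) = 1 - 12/210 = 0.942857.
Step 4: Under H0, t = rho * sqrt((n-2)/(1-rho^2)) = 5.6595 ~ t(4).
Step 5: Two-sided p-value from the t-distribution with 4 df = 0.004805.
Step 6: alpha = 0.1. reject H0.

rho = 0.9429, p = 0.004805, reject H0 at alpha = 0.1.
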